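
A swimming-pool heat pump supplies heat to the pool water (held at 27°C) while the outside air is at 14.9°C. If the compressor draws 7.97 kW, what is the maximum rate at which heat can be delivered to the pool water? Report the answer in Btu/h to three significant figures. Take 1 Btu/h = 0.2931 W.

675000 Btu/h

In absolute terms T_C = 288.05 K and T_H = 300.15 K, so ΔT = 12.10 K.
COP_Carnot = T_H/ΔT = 300.15/12.10 = 24.81.
Q̇_max = COP_Carnot × Ẇ = 24.81 × 7.970 kW = 197.7 kW = 674500 Btu/h.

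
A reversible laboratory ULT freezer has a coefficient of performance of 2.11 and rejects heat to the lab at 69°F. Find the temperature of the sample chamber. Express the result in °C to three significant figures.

For a Carnot refrigerator COP_R = T_C/(T_H − T_C), so T_C = COP·T_H/(1 + COP).
With T_H = 293.71 K, T_C = 2.11 × 293.71/3.110 = 199.27 K.
Converting, 199.27 K = -73.88°C.

-73.9 °C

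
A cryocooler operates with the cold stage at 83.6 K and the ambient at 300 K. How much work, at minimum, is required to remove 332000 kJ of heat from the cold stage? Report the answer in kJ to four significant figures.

The reservoir spacing is ΔT = 300 − 83.6 = 216.4 K.
The reversible limit is COP_R = T_C/ΔT = 0.3863, so W_min = Q_C/COP = Q_C·ΔT/T_C.
W_min = 332000 × 216.4/83.60 = 859400 kJ.

859400 kJ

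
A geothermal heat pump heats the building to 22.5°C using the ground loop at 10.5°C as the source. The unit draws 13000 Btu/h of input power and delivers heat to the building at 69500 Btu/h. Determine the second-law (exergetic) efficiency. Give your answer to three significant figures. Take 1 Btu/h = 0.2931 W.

COP_actual = Q̇_H/Ẇ = 69500/13000 = 5.346.
In absolute terms T_C = 283.65 K and T_H = 295.65 K, so ΔT = 12.00 K.
COP_Carnot = T_H/ΔT = 295.65/12.00 = 24.64.
η_II = COP_actual/COP_Carnot = 5.346/24.64 = 0.2170.

0.217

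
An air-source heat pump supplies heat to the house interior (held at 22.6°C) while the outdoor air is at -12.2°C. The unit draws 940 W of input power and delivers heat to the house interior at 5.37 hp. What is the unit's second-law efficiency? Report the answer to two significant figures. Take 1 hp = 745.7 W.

0.50

Converting, Q̇_H = 5.370 hp = 4004 W, so COP_actual = Q̇_H/Ẇ = 4004/940.0 = 4.260.
In absolute terms T_C = 260.95 K and T_H = 295.75 K, so ΔT = 34.80 K.
COP_Carnot = T_H/ΔT = 295.75/34.80 = 8.499.
η_II = COP_actual/COP_Carnot = 4.260/8.499 = 0.5013.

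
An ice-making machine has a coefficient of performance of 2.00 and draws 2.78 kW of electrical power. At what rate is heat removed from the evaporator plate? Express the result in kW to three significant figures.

5.56 kW

Q̇_C = COP × Ẇ = 2.00 × 2.780 = 5.560 kW.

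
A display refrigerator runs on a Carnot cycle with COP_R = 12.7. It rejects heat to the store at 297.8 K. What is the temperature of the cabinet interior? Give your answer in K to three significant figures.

For a Carnot refrigerator COP_R = T_C/(T_H − T_C), so T_C = COP·T_H/(1 + COP).
With T_H = 297.80 K, T_C = 12.7 × 297.80/13.70 = 276.06 K.

276 K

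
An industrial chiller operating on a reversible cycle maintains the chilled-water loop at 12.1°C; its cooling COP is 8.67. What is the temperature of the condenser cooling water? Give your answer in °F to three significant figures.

113 °F

COP_R = T_C/(T_H − T_C) gives T_H − T_C = T_C/COP.
With T_C = 285.25 K, T_H = 285.25 × (1 + 1/8.67) = 318.15 K.
Converting, 318.15 K = 113.00°F.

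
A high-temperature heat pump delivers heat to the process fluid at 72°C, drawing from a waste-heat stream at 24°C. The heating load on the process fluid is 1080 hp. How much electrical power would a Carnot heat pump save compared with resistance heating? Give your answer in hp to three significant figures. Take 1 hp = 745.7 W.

930 hp

In absolute terms T_C = 297.15 K and T_H = 345.15 K, so ΔT = 48.00 K.
COP_Carnot = T_H/ΔT = 345.15/48.00 = 7.191.
Resistance heating needs Ẇ_res = Q̇_H = 1080 hp; the reversible heat pump needs only Ẇ_hp = Q̇_H/COP = 150.2 hp.
Saving = 1080 − 150.2 = 929.8 hp.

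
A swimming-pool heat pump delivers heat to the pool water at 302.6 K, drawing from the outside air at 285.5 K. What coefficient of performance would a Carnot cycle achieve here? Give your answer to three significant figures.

17.7

The reservoir spacing is ΔT = 302.6 − 285.5 = 17.10 K.
For a reversible cycle, COP_Carnot = T_H/ΔT = 302.60/17.10 = 17.70.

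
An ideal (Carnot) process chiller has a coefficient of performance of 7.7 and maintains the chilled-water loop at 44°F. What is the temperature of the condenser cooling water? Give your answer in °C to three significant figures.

43.0 °C

COP_R = T_C/(T_H − T_C) gives T_H − T_C = T_C/COP.
With T_C = 279.82 K, T_H = 279.82 × (1 + 1/7.7) = 316.16 K.
Converting, 316.16 K = 43.01°C.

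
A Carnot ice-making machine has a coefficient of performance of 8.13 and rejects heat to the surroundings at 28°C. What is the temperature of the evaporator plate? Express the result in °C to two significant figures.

-5.0 °C

For a Carnot refrigerator COP_R = T_C/(T_H − T_C), so T_C = COP·T_H/(1 + COP).
With T_H = 301.15 K, T_C = 8.13 × 301.15/9.130 = 268.17 K.
Converting, 268.17 K = -4.98°C.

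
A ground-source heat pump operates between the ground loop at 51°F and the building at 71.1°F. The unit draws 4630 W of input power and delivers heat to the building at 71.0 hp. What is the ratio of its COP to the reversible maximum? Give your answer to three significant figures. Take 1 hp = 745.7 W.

Converting, Q̇_H = 71.00 hp = 52940 W, so COP_actual = Q̇_H/Ẇ = 52940/4630 = 11.44.
In absolute terms T_C = 283.71 K and T_H = 294.87 K, so ΔT = 11.17 K.
COP_Carnot = T_H/ΔT = 294.87/11.17 = 26.41.
η_II = COP_actual/COP_Carnot = 11.44/26.41 = 0.4330.

0.433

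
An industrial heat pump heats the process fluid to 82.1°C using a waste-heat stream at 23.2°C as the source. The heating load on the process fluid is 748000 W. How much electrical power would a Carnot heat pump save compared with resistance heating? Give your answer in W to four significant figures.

In absolute terms T_C = 296.35 K and T_H = 355.25 K, so ΔT = 58.90 K.
COP_Carnot = T_H/ΔT = 355.25/58.90 = 6.031.
Resistance heating needs Ẇ_res = Q̇_H = 748000 W; the reversible heat pump needs only Ẇ_hp = Q̇_H/COP = 124000 W.
Saving = 748000 − 124000 = 624000 W.

624000 W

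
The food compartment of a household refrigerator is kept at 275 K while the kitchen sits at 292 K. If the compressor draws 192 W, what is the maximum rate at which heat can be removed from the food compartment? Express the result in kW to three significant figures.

3.11 kW

The reservoir spacing is ΔT = 292 − 275 = 17.00 K.
COP_Carnot = T_C/ΔT = 275.00/17.00 = 16.18.
Q̇_max = COP_Carnot × Ẇ = 16.18 × 192.0 W = 3106 W = 3.106 kW.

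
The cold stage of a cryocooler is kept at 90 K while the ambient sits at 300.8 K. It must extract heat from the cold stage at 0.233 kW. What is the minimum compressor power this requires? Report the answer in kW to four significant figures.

0.5457 kW

The reservoir spacing is ΔT = 300.8 − 90 = 210.8 K.
COP_Carnot = T_C/ΔT = 90.00/210.8 = 0.4269.
Ẇ_min = Q̇/COP_Carnot = 0.2330/0.4269 = 0.5457 kW.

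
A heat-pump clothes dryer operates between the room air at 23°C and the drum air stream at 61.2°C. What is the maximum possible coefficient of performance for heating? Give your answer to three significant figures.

In absolute terms T_C = 296.15 K and T_H = 334.35 K, so ΔT = 38.20 K.
For a reversible cycle, COP_Carnot = T_H/ΔT = 334.35/38.20 = 8.753.

8.75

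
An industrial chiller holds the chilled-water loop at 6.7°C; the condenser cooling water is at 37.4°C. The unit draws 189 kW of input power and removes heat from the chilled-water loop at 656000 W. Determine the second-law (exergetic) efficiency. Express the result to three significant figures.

0.381

Converting, Q̇_C = 656000 W = 656.0 kW, so COP_actual = Q̇_C/Ẇ = 656.0/189.0 = 3.471.
In absolute terms T_C = 279.85 K and T_H = 310.55 K, so ΔT = 30.70 K.
COP_Carnot = T_C/ΔT = 279.85/30.70 = 9.116.
η_II = COP_actual/COP_Carnot = 3.471/9.116 = 0.3808.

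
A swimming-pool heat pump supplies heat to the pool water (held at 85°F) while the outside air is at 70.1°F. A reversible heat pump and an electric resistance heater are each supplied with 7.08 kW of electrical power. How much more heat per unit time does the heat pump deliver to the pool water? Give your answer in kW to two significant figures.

250 kW

In absolute terms T_C = 294.32 K and T_H = 302.59 K, so ΔT = 8.278 K.
COP_Carnot = T_H/ΔT = 302.59/8.278 = 36.56.
The heat pump delivers Q̇_H = COP × Ẇ = 258.8 kW; the resistance heater delivers Ẇ = 7.080 kW.
Extra = (COP − 1)·Ẇ = 251.7 kW.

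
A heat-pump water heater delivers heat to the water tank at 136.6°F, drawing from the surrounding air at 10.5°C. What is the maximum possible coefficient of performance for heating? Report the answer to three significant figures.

In absolute terms T_C = 283.65 K and T_H = 331.26 K, so ΔT = 47.61 K.
For a reversible cycle, COP_Carnot = T_H/ΔT = 331.26/47.61 = 6.958.

6.96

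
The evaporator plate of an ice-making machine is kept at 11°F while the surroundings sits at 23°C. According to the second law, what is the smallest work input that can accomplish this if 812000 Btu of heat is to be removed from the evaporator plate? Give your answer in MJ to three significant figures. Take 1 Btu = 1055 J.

In absolute terms T_C = 261.48 K and T_H = 296.15 K, so ΔT = 34.67 K.
The reversible limit is COP_R = T_C/ΔT = 7.543, so W_min = Q_C/COP = Q_C·ΔT/T_C.
W_min = 812000 × 34.67/261.48 = 107700 Btu = 113.6 MJ.

114 MJ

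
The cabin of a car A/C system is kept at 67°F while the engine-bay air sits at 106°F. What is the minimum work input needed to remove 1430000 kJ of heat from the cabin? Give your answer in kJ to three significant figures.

In absolute terms T_C = 292.59 K and T_H = 314.26 K, so ΔT = 21.67 K.
The reversible limit is COP_R = T_C/ΔT = 13.50, so W_min = Q_C/COP = Q_C·ΔT/T_C.
W_min = 1430000 × 21.67/292.59 = 105900 kJ.

106000 kJ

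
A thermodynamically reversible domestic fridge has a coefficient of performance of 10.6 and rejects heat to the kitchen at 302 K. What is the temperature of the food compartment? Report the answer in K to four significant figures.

For a Carnot refrigerator COP_R = T_C/(T_H − T_C), so T_C = COP·T_H/(1 + COP).
With T_H = 302.00 K, T_C = 10.6 × 302.00/11.60 = 275.97 K.

276.0 K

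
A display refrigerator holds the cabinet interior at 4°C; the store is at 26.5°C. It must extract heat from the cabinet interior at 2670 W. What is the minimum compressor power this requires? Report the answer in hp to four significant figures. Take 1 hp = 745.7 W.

0.2907 hp

In absolute terms T_C = 277.15 K and T_H = 299.65 K, so ΔT = 22.50 K.
COP_Carnot = T_C/ΔT = 277.15/22.50 = 12.32.
Ẇ_min = Q̇/COP_Carnot = 2670/12.32 = 216.8 W = 0.2907 hp.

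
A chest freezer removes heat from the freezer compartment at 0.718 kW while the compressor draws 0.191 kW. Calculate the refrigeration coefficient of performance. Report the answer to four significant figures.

3.759

The first law gives Q̇_H = Q̇_C + Ẇ, so the three rates are Q̇_C = 0.7180, Q̇_H = 0.9090, Ẇ = 0.1910 kW.
COP_R = Q̇_C/Ẇ = 0.7180/0.1910 = 3.759.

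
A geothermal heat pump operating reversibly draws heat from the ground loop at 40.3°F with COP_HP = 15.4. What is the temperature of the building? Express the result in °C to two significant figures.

COP_HP = T_H/(T_H − T_C) rearranges to T_H = COP·T_C/(COP − 1).
With T_C = 277.76 K, T_H = 15.4 × 277.76/14.40 = 297.05 K.
Converting, 297.05 K = 23.90°C.

24 °C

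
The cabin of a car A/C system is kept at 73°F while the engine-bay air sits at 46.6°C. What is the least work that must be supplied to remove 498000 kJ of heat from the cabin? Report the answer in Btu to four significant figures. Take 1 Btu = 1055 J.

38000 Btu

In absolute terms T_C = 295.93 K and T_H = 319.75 K, so ΔT = 23.82 K.
The reversible limit is COP_R = T_C/ΔT = 12.42, so W_min = Q_C/COP = Q_C·ΔT/T_C.
W_min = 498000 × 23.82/295.93 = 40090 kJ = 38000 Btu.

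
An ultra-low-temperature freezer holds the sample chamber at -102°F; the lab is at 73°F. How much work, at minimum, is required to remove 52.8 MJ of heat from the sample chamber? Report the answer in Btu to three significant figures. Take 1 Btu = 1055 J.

24500 Btu

In absolute terms T_C = 198.71 K and T_H = 295.93 K, so ΔT = 97.22 K.
The reversible limit is COP_R = T_C/ΔT = 2.044, so W_min = Q_C/COP = Q_C·ΔT/T_C.
W_min = 52.80 × 97.22/198.71 = 25.83 MJ = 24490 Btu.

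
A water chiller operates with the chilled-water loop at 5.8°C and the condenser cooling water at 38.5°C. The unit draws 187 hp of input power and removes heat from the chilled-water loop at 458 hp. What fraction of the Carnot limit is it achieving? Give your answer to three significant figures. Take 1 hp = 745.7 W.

COP_actual = Q̇_C/Ẇ = 458.0/187.0 = 2.449.
In absolute terms T_C = 278.95 K and T_H = 311.65 K, so ΔT = 32.70 K.
COP_Carnot = T_C/ΔT = 278.95/32.70 = 8.531.
η_II = COP_actual/COP_Carnot = 2.449/8.531 = 0.2871.

0.287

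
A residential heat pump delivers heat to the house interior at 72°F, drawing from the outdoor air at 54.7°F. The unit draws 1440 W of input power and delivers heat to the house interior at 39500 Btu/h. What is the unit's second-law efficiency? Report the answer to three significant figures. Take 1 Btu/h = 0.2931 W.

Converting, Q̇_H = 39500 Btu/h = 11580 W, so COP_actual = Q̇_H/Ẇ = 11580/1440 = 8.040.
In absolute terms T_C = 285.76 K and T_H = 295.37 K, so ΔT = 9.611 K.
COP_Carnot = T_H/ΔT = 295.37/9.611 = 30.73.
η_II = COP_actual/COP_Carnot = 8.040/30.73 = 0.2616.

0.262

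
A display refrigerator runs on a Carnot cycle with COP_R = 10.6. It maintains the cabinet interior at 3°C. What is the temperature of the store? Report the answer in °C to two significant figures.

COP_R = T_C/(T_H − T_C) gives T_H − T_C = T_C/COP.
With T_C = 276.15 K, T_H = 276.15 × (1 + 1/10.6) = 302.20 K.
Converting, 302.20 K = 29.05°C.

29 °C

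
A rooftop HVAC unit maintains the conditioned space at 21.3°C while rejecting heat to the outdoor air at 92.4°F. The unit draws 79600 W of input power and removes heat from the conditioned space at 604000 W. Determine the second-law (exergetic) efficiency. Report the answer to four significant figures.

COP_actual = Q̇_C/Ẇ = 604000/79600 = 7.588.
In absolute terms T_C = 294.45 K and T_H = 306.71 K, so ΔT = 12.26 K.
COP_Carnot = T_C/ΔT = 294.45/12.26 = 24.03.
η_II = COP_actual/COP_Carnot = 7.588/24.03 = 0.3158.

0.3158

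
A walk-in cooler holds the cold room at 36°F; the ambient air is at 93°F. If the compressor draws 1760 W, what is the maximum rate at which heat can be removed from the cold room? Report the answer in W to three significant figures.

In absolute terms T_C = 275.37 K and T_H = 307.04 K, so ΔT = 31.67 K.
COP_Carnot = T_C/ΔT = 275.37/31.67 = 8.696.
Q̇_max = COP_Carnot × Ẇ = 8.696 × 1760 W = 15300 W.

15300 W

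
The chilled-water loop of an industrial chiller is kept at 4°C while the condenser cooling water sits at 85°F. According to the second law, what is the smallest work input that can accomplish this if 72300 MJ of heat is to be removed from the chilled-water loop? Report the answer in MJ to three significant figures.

6640 MJ

In absolute terms T_C = 277.15 K and T_H = 302.59 K, so ΔT = 25.44 K.
The reversible limit is COP_R = T_C/ΔT = 10.89, so W_min = Q_C/COP = Q_C·ΔT/T_C.
W_min = 72300 × 25.44/277.15 = 6638 MJ.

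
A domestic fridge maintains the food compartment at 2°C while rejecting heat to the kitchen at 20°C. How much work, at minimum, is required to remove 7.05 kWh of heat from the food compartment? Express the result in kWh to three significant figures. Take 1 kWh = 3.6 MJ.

0.461 kWh

In absolute terms T_C = 275.15 K and T_H = 293.15 K, so ΔT = 18.00 K.
The reversible limit is COP_R = T_C/ΔT = 15.29, so W_min = Q_C/COP = Q_C·ΔT/T_C.
W_min = 7.050 × 18.00/275.15 = 0.4612 kWh.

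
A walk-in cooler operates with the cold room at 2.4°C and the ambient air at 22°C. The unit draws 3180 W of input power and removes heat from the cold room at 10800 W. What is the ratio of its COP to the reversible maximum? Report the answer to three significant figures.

COP_actual = Q̇_C/Ẇ = 10800/3180 = 3.396.
In absolute terms T_C = 275.55 K and T_H = 295.15 K, so ΔT = 19.60 K.
COP_Carnot = T_C/ΔT = 275.55/19.60 = 14.06.
η_II = COP_actual/COP_Carnot = 3.396/14.06 = 0.2416.

0.242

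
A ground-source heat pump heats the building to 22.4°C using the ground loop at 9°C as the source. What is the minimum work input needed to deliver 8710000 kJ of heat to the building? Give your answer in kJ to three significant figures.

In absolute terms T_C = 282.15 K and T_H = 295.55 K, so ΔT = 13.40 K.
The reversible limit is COP_HP = T_H/ΔT = 22.06, so W_min = Q_H/COP = Q_H·ΔT/T_H.
W_min = 8710000 × 13.40/295.55 = 394900 kJ.

395000 kJ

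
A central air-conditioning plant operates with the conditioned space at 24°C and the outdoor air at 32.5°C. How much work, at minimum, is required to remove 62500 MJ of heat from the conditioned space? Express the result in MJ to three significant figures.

In absolute terms T_C = 297.15 K and T_H = 305.65 K, so ΔT = 8.500 K.
The reversible limit is COP_R = T_C/ΔT = 34.96, so W_min = Q_C/COP = Q_C·ΔT/T_C.
W_min = 62500 × 8.500/297.15 = 1788 MJ.

1790 MJ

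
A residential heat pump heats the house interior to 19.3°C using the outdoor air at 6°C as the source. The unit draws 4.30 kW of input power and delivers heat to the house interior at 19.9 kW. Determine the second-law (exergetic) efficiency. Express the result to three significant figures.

COP_actual = Q̇_H/Ẇ = 19.90/4.300 = 4.628.
In absolute terms T_C = 279.15 K and T_H = 292.45 K, so ΔT = 13.30 K.
COP_Carnot = T_H/ΔT = 292.45/13.30 = 21.99.
η_II = COP_actual/COP_Carnot = 4.628/21.99 = 0.2105.

0.210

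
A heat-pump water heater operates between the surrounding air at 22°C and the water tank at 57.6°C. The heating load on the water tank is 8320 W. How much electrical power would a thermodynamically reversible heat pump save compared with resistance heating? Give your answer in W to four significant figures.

7424 W

In absolute terms T_C = 295.15 K and T_H = 330.75 K, so ΔT = 35.60 K.
COP_Carnot = T_H/ΔT = 330.75/35.60 = 9.291.
Resistance heating needs Ẇ_res = Q̇_H = 8320 W; the reversible heat pump needs only Ẇ_hp = Q̇_H/COP = 895.5 W.
Saving = 8320 − 895.5 = 7424 W.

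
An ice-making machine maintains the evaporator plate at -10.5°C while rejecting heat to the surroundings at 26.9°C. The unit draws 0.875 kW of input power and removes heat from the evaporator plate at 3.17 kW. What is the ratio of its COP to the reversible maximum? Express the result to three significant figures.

0.516

COP_actual = Q̇_C/Ẇ = 3.170/0.8750 = 3.623.
In absolute terms T_C = 262.65 K and T_H = 300.05 K, so ΔT = 37.40 K.
COP_Carnot = T_C/ΔT = 262.65/37.40 = 7.023.
η_II = COP_actual/COP_Carnot = 3.623/7.023 = 0.5159.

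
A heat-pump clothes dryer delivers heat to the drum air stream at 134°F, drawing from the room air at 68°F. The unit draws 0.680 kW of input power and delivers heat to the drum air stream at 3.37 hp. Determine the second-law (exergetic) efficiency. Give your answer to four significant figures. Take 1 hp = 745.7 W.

Converting, Q̇_H = 3.370 hp = 2.513 kW, so COP_actual = Q̇_H/Ẇ = 2.513/0.6800 = 3.696.
In absolute terms T_C = 293.15 K and T_H = 329.82 K, so ΔT = 36.67 K.
COP_Carnot = T_H/ΔT = 329.82/36.67 = 8.995.
η_II = COP_actual/COP_Carnot = 3.696/8.995 = 0.4109.

0.4109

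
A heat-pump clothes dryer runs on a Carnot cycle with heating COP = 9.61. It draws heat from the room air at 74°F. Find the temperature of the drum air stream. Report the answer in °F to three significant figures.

136 °F

COP_HP = T_H/(T_H − T_C) rearranges to T_H = COP·T_C/(COP − 1).
With T_C = 296.48 K, T_H = 9.61 × 296.48/8.610 = 330.92 K.
Converting, 330.92 K = 135.98°F.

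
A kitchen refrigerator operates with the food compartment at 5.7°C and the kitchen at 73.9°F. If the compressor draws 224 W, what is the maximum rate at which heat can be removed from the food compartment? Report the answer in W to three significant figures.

In absolute terms T_C = 278.85 K and T_H = 296.43 K, so ΔT = 17.58 K.
COP_Carnot = T_C/ΔT = 278.85/17.58 = 15.86.
Q̇_max = COP_Carnot × Ẇ = 15.86 × 224.0 W = 3553 W.

3550 W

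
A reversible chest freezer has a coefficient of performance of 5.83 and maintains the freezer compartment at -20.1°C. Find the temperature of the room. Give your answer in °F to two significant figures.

COP_R = T_C/(T_H − T_C) gives T_H − T_C = T_C/COP.
With T_C = 253.05 K, T_H = 253.05 × (1 + 1/5.83) = 296.45 K.
Converting, 296.45 K = 73.95°F.

74 °F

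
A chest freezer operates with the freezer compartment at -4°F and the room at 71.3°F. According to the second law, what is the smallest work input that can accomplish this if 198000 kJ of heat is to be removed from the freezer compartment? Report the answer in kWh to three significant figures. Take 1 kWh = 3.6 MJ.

9.09 kWh

In absolute terms T_C = 253.15 K and T_H = 294.98 K, so ΔT = 41.83 K.
The reversible limit is COP_R = T_C/ΔT = 6.051, so W_min = Q_C/COP = Q_C·ΔT/T_C.
W_min = 198000 × 41.83/253.15 = 32720 kJ = 9.089 kWh.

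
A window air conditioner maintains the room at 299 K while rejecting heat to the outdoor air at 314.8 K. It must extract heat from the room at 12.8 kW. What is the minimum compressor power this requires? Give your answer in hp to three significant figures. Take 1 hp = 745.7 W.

The reservoir spacing is ΔT = 314.8 − 299 = 15.80 K.
COP_Carnot = T_C/ΔT = 299.00/15.80 = 18.92.
Ẇ_min = Q̇/COP_Carnot = 12.80/18.92 = 0.6764 kW = 0.9071 hp.

0.907 hp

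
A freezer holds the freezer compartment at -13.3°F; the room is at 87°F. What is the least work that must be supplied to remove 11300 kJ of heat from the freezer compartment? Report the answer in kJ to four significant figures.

2539 kJ

In absolute terms T_C = 247.98 K and T_H = 303.71 K, so ΔT = 55.72 K.
The reversible limit is COP_R = T_C/ΔT = 4.450, so W_min = Q_C/COP = Q_C·ΔT/T_C.
W_min = 11300 × 55.72/247.98 = 2539 kJ.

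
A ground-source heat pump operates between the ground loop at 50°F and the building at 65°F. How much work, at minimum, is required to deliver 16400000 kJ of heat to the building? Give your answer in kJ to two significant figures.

In absolute terms T_C = 283.15 K and T_H = 291.48 K, so ΔT = 8.333 K.
The reversible limit is COP_HP = T_H/ΔT = 34.98, so W_min = Q_H/COP = Q_H·ΔT/T_H.
W_min = 16400000 × 8.333/291.48 = 468900 kJ.

470000 kJ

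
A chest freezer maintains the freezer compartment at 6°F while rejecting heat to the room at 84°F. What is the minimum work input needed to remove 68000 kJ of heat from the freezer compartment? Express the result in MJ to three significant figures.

11.4 MJ

In absolute terms T_C = 258.71 K and T_H = 302.04 K, so ΔT = 43.33 K.
The reversible limit is COP_R = T_C/ΔT = 5.970, so W_min = Q_C/COP = Q_C·ΔT/T_C.
W_min = 68000 × 43.33/258.71 = 11390 kJ = 11.39 MJ.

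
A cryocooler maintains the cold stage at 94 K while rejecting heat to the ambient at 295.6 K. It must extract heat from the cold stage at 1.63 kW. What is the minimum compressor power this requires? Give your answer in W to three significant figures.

3500 W

The reservoir spacing is ΔT = 295.6 − 94 = 201.6 K.
COP_Carnot = T_C/ΔT = 94.00/201.6 = 0.4663.
Ẇ_min = Q̇/COP_Carnot = 1.630/0.4663 = 3.496 kW = 3496 W.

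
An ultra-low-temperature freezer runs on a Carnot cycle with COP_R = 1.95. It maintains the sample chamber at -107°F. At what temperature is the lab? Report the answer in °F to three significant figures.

COP_R = T_C/(T_H − T_C) gives T_H − T_C = T_C/COP.
With T_C = 195.93 K, T_H = 195.93 × (1 + 1/1.95) = 296.40 K.
Converting, 296.40 K = 73.86°F.

73.9 °F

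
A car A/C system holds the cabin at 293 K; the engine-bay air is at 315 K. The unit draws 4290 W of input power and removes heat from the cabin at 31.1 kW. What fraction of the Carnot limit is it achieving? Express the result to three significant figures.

0.544

Converting, Q̇_C = 31.10 kW = 31100 W, so COP_actual = Q̇_C/Ẇ = 31100/4290 = 7.249.
The reservoir spacing is ΔT = 315 − 293 = 22.00 K.
COP_Carnot = T_C/ΔT = 293.00/22.00 = 13.32.
η_II = COP_actual/COP_Carnot = 7.249/13.32 = 0.5443.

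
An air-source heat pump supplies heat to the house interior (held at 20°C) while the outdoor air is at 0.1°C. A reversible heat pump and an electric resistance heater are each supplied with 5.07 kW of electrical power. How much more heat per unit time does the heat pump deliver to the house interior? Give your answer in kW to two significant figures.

In absolute terms T_C = 273.25 K and T_H = 293.15 K, so ΔT = 19.90 K.
COP_Carnot = T_H/ΔT = 293.15/19.90 = 14.73.
The heat pump delivers Q̇_H = COP × Ẇ = 74.69 kW; the resistance heater delivers Ẇ = 5.070 kW.
Extra = (COP − 1)·Ẇ = 69.62 kW.

70 kW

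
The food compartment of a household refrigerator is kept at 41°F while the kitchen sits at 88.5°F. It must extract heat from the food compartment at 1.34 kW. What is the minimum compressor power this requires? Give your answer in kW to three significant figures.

0.127 kW

In absolute terms T_C = 278.15 K and T_H = 304.54 K, so ΔT = 26.39 K.
COP_Carnot = T_C/ΔT = 278.15/26.39 = 10.54.
Ẇ_min = Q̇/COP_Carnot = 1.340/10.54 = 0.1271 kW.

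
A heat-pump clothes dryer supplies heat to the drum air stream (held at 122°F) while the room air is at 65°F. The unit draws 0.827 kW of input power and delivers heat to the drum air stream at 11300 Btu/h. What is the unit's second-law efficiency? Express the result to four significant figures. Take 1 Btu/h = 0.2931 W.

Converting, Q̇_H = 11300 Btu/h = 3.312 kW, so COP_actual = Q̇_H/Ẇ = 3.312/0.8270 = 4.005.
In absolute terms T_C = 291.48 K and T_H = 323.15 K, so ΔT = 31.67 K.
COP_Carnot = T_H/ΔT = 323.15/31.67 = 10.20.
η_II = COP_actual/COP_Carnot = 4.005/10.20 = 0.3925.

0.3925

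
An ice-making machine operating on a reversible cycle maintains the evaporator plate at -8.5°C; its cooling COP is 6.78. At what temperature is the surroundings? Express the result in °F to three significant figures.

COP_R = T_C/(T_H − T_C) gives T_H − T_C = T_C/COP.
With T_C = 264.65 K, T_H = 264.65 × (1 + 1/6.78) = 303.68 K.
Converting, 303.68 K = 86.96°F.

87.0 °F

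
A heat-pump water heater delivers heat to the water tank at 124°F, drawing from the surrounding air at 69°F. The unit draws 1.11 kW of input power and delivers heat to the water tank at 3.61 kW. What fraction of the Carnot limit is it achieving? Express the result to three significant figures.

0.306

COP_actual = Q̇_H/Ẇ = 3.610/1.110 = 3.252.
In absolute terms T_C = 293.71 K and T_H = 324.26 K, so ΔT = 30.56 K.
COP_Carnot = T_H/ΔT = 324.26/30.56 = 10.61.
η_II = COP_actual/COP_Carnot = 3.252/10.61 = 0.3065.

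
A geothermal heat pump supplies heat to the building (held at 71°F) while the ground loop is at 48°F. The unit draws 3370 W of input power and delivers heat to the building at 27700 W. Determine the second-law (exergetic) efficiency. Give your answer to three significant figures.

0.356

COP_actual = Q̇_H/Ẇ = 27700/3370 = 8.220.
In absolute terms T_C = 282.04 K and T_H = 294.82 K, so ΔT = 12.78 K.
COP_Carnot = T_H/ΔT = 294.82/12.78 = 23.07.
η_II = COP_actual/COP_Carnot = 8.220/23.07 = 0.3562.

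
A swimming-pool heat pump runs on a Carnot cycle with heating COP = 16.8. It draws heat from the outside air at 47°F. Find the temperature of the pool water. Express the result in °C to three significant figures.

26.1 °C

COP_HP = T_H/(T_H − T_C) rearranges to T_H = COP·T_C/(COP − 1).
With T_C = 281.48 K, T_H = 16.8 × 281.48/15.80 = 299.30 K.
Converting, 299.30 K = 26.15°C.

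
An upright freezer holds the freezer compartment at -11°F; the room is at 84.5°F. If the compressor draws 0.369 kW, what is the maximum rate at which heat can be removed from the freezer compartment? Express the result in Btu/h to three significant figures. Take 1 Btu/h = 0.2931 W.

5910 Btu/h

In absolute terms T_C = 249.26 K and T_H = 302.32 K, so ΔT = 53.06 K.
COP_Carnot = T_C/ΔT = 249.26/53.06 = 4.698.
Q̇_max = COP_Carnot × Ẇ = 4.698 × 0.3690 kW = 1.734 kW = 5915 Btu/h.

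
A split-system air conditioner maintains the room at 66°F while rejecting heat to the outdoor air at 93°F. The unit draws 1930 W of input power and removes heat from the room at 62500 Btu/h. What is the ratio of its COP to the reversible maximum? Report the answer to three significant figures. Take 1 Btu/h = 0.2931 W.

Converting, Q̇_C = 62500 Btu/h = 18320 W, so COP_actual = Q̇_C/Ẇ = 18320/1930 = 9.492.
In absolute terms T_C = 292.04 K and T_H = 307.04 K, so ΔT = 15.00 K.
COP_Carnot = T_C/ΔT = 292.04/15.00 = 19.47.
η_II = COP_actual/COP_Carnot = 9.492/19.47 = 0.4875.

0.488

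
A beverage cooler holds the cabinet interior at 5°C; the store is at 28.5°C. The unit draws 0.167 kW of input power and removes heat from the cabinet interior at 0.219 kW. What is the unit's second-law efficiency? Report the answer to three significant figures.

COP_actual = Q̇_C/Ẇ = 0.2190/0.1670 = 1.311.
In absolute terms T_C = 278.15 K and T_H = 301.65 K, so ΔT = 23.50 K.
COP_Carnot = T_C/ΔT = 278.15/23.50 = 11.84.
η_II = COP_actual/COP_Carnot = 1.311/11.84 = 0.1108.

0.111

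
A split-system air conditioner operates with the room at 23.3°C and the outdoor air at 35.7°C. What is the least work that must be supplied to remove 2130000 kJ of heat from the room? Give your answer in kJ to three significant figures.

89100 kJ

In absolute terms T_C = 296.45 K and T_H = 308.85 K, so ΔT = 12.40 K.
The reversible limit is COP_R = T_C/ΔT = 23.91, so W_min = Q_C/COP = Q_C·ΔT/T_C.
W_min = 2130000 × 12.40/296.45 = 89090 kJ.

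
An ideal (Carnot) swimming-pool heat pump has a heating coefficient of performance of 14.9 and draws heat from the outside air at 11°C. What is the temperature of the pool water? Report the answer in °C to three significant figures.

31.4 °C

COP_HP = T_H/(T_H − T_C) rearranges to T_H = COP·T_C/(COP − 1).
With T_C = 284.15 K, T_H = 14.9 × 284.15/13.90 = 304.59 K.
Converting, 304.59 K = 31.44°C.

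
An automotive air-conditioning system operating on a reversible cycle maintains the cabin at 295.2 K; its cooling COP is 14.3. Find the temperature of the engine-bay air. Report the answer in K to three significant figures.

COP_R = T_C/(T_H − T_C) gives T_H − T_C = T_C/COP.
With T_C = 295.20 K, T_H = 295.20 × (1 + 1/14.3) = 315.84 K.

316 K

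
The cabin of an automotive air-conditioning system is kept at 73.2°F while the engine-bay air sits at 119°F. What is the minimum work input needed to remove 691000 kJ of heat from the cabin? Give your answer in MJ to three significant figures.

59.4 MJ

In absolute terms T_C = 296.04 K and T_H = 321.48 K, so ΔT = 25.44 K.
The reversible limit is COP_R = T_C/ΔT = 11.63, so W_min = Q_C/COP = Q_C·ΔT/T_C.
W_min = 691000 × 25.44/296.04 = 59390 kJ = 59.39 MJ.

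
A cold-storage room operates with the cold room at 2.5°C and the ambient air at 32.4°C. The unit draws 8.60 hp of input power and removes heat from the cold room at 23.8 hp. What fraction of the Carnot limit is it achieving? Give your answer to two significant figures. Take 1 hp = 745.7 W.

0.30

COP_actual = Q̇_C/Ẇ = 23.80/8.600 = 2.767.
In absolute terms T_C = 275.65 K and T_H = 305.55 K, so ΔT = 29.90 K.
COP_Carnot = T_C/ΔT = 275.65/29.90 = 9.219.
η_II = COP_actual/COP_Carnot = 2.767/9.219 = 0.3002.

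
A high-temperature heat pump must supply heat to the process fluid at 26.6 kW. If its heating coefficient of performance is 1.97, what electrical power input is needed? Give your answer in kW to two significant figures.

14 kW

Ẇ = Q̇_H/COP_HP = 26.60/1.97 = 13.50 kW.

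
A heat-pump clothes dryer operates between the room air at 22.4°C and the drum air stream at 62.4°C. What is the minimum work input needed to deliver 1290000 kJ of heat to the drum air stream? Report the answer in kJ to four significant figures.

In absolute terms T_C = 295.55 K and T_H = 335.55 K, so ΔT = 40.00 K.
The reversible limit is COP_HP = T_H/ΔT = 8.389, so W_min = Q_H/COP = Q_H·ΔT/T_H.
W_min = 1290000 × 40.00/335.55 = 153800 kJ.

153800 kJ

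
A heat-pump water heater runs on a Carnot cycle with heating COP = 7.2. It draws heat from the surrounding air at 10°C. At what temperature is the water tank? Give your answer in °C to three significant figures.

COP_HP = T_H/(T_H − T_C) rearranges to T_H = COP·T_C/(COP − 1).
With T_C = 283.15 K, T_H = 7.2 × 283.15/6.200 = 328.82 K.
Converting, 328.82 K = 55.67°C.

55.7 °C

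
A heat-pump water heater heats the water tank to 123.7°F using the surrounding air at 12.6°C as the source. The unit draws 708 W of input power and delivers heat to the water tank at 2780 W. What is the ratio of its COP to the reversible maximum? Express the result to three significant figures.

0.465

COP_actual = Q̇_H/Ẇ = 2780/708.0 = 3.927.
In absolute terms T_C = 285.75 K and T_H = 324.09 K, so ΔT = 38.34 K.
COP_Carnot = T_H/ΔT = 324.09/38.34 = 8.452.
η_II = COP_actual/COP_Carnot = 3.927/8.452 = 0.4646.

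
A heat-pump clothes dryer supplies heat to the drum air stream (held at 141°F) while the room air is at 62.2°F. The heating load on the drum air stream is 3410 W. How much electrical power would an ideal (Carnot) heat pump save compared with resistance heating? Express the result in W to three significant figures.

In absolute terms T_C = 289.93 K and T_H = 333.71 K, so ΔT = 43.78 K.
COP_Carnot = T_H/ΔT = 333.71/43.78 = 7.623.
Resistance heating needs Ẇ_res = Q̇_H = 3410 W; the reversible heat pump needs only Ẇ_hp = Q̇_H/COP = 447.3 W.
Saving = 3410 − 447.3 = 2963 W.

2960 W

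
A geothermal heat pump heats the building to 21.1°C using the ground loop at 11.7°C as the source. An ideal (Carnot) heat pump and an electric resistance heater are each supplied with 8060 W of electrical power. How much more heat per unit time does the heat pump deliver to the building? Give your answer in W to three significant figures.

244000 W

In absolute terms T_C = 284.85 K and T_H = 294.25 K, so ΔT = 9.400 K.
COP_Carnot = T_H/ΔT = 294.25/9.400 = 31.30.
The heat pump delivers Q̇_H = COP × Ẇ = 252300 W; the resistance heater delivers Ẇ = 8060 W.
Extra = (COP − 1)·Ẇ = 244200 W.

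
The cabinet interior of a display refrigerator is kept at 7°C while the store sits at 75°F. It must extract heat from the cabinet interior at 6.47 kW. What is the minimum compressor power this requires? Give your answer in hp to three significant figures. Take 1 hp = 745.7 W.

In absolute terms T_C = 280.15 K and T_H = 297.04 K, so ΔT = 16.89 K.
COP_Carnot = T_C/ΔT = 280.15/16.89 = 16.59.
Ẇ_min = Q̇/COP_Carnot = 6.470/16.59 = 0.3900 kW = 0.5231 hp.

0.523 hp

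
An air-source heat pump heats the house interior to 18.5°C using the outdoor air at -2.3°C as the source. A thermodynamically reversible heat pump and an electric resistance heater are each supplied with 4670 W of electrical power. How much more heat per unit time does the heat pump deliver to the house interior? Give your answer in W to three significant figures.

60800 W

In absolute terms T_C = 270.85 K and T_H = 291.65 K, so ΔT = 20.80 K.
COP_Carnot = T_H/ΔT = 291.65/20.80 = 14.02.
The heat pump delivers Q̇_H = COP × Ẇ = 65480 W; the resistance heater delivers Ẇ = 4670 W.
Extra = (COP − 1)·Ẇ = 60810 W.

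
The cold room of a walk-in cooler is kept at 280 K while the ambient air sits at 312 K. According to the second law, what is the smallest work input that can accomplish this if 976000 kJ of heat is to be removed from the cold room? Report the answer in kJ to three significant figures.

The reservoir spacing is ΔT = 312 − 280 = 32.00 K.
The reversible limit is COP_R = T_C/ΔT = 8.750, so W_min = Q_C/COP = Q_C·ΔT/T_C.
W_min = 976000 × 32.00/280.00 = 111500 kJ.

112000 kJ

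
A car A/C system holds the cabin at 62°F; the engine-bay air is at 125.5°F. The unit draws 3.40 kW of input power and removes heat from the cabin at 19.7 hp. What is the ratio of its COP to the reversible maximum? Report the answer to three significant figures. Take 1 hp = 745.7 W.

Converting, Q̇_C = 19.70 hp = 14.69 kW, so COP_actual = Q̇_C/Ẇ = 14.69/3.400 = 4.321.
In absolute terms T_C = 289.82 K and T_H = 325.09 K, so ΔT = 35.28 K.
COP_Carnot = T_C/ΔT = 289.82/35.28 = 8.215.
η_II = COP_actual/COP_Carnot = 4.321/8.215 = 0.5259.

0.526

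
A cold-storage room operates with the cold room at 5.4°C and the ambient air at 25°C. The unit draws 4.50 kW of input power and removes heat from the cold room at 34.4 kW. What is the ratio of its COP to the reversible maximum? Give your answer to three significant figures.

0.538

COP_actual = Q̇_C/Ẇ = 34.40/4.500 = 7.644.
In absolute terms T_C = 278.55 K and T_H = 298.15 K, so ΔT = 19.60 K.
COP_Carnot = T_C/ΔT = 278.55/19.60 = 14.21.
η_II = COP_actual/COP_Carnot = 7.644/14.21 = 0.5379.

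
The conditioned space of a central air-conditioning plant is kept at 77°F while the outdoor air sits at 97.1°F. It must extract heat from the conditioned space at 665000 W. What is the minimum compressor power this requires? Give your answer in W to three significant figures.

In absolute terms T_C = 298.15 K and T_H = 309.32 K, so ΔT = 11.17 K.
COP_Carnot = T_C/ΔT = 298.15/11.17 = 26.70.
Ẇ_min = Q̇/COP_Carnot = 665000/26.70 = 24910 W.

24900 W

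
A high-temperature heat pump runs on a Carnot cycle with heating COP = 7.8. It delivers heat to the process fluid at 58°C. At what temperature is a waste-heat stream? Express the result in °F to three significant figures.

60.0 °F

COP_HP = T_H/(T_H − T_C) gives T_H − T_C = T_H/COP.
With T_H = 331.15 K, T_C = 331.15 × (1 − 1/7.8) = 288.69 K.
Converting, 288.69 K = 59.98°F.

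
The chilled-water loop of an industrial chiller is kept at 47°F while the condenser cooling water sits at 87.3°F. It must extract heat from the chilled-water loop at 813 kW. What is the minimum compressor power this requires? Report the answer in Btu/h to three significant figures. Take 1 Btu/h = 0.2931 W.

221000 Btu/h

In absolute terms T_C = 281.48 K and T_H = 303.87 K, so ΔT = 22.39 K.
COP_Carnot = T_C/ΔT = 281.48/22.39 = 12.57.
Ẇ_min = Q̇/COP_Carnot = 813.0/12.57 = 64.67 kW = 220600 Btu/h.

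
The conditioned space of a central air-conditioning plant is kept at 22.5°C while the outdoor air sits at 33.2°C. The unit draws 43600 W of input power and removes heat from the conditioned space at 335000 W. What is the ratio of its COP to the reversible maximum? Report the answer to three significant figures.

COP_actual = Q̇_C/Ẇ = 335000/43600 = 7.683.
In absolute terms T_C = 295.65 K and T_H = 306.35 K, so ΔT = 10.70 K.
COP_Carnot = T_C/ΔT = 295.65/10.70 = 27.63.
η_II = COP_actual/COP_Carnot = 7.683/27.63 = 0.2781.

0.278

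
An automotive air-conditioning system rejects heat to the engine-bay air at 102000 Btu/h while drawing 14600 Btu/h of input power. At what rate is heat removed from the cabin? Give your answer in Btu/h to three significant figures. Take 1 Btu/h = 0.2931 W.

For a cyclic device the first law requires Q̇_H = Q̇_C + Ẇ.
Q̇_C = Q̇_H − Ẇ = 87400 Btu/h.

87400 Btu/h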